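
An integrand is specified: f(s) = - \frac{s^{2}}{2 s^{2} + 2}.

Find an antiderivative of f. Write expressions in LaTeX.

An antiderivative is F(s) = - \frac{s}{2} + \frac{\operatorname{atan}{\left(s \right)}}{2}.

An antiderivative F(s) passes only if d/ds[F] lands on f(s) exactly.
Check: d/ds[- \frac{s}{2} + \frac{\operatorname{atan}{\left(s \right)}}{2}] = - \frac{s^{2}}{2 s^{2} + 2} = f(s).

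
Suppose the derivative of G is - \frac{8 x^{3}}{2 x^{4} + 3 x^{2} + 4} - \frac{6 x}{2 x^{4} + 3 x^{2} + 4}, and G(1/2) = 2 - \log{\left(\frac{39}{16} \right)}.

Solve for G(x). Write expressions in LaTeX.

The substitution u = x^{4} + \frac{3 x^{2}}{2} + 2 works: G'(x) is exactly (dG/du)*(du/dx) for that inner function.
A general antiderivative is - \log{\left(x^{4} + \frac{3 x^{2}}{2} + 2 \right)} + C.
The condition gives C = 2 - \log{\left(\frac{39}{16} \right)} - (- \log{\left(\frac{39}{16} \right)}) = 2.
So G(x) = 2 - \log{\left(x^{4} + \frac{3 x^{2}}{2} + 2 \right)}.
Check: d/dx[2 - \log{\left(x^{4} + \frac{3 x^{2}}{2} + 2 \right)}] = \frac{- 8 x^{3} - 6 x}{2 x^{4} + 3 x^{2} + 4}, which equals G'(x).

G(x) = 2 - \log{\left(x^{4} + \frac{3 x^{2}}{2} + 2 \right)}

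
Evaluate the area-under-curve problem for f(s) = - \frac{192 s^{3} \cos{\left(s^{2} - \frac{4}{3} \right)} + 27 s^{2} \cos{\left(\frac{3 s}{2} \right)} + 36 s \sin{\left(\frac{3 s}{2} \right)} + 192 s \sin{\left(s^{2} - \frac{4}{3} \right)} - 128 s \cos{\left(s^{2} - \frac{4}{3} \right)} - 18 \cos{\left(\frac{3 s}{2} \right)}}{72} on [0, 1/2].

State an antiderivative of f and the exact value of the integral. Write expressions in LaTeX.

Antiderivative: F(s) = - \frac{s^{2} \sin{\left(\frac{3 s}{2} \right)}}{4} - \frac{4 s^{2} \sin{\left(s^{2} - \frac{4}{3} \right)}}{3} + \frac{\sin{\left(\frac{3 s}{2} \right)}}{6} + \frac{8 \sin{\left(s^{2} - \frac{4}{3} \right)}}{9}; value = - \frac{5 \sin{\left(\frac{13}{12} \right)}}{9} + \frac{5 \sin{\left(\frac{3}{4} \right)}}{48} + \frac{8 \sin{\left(\frac{4}{3} \right)}}{9}

f has the shape u'v + uv' for u = \frac{2}{3} - s^{2} and v = \frac{\sin{\left(\frac{3 s}{2} \right)}}{4} + \frac{4 \sin{\left(s^{2} - \frac{4}{3} \right)}}{3} — it is the derivative of the product u*v.
F(s) = - \frac{s^{2} \sin{\left(\frac{3 s}{2} \right)}}{4} - \frac{4 s^{2} \sin{\left(s^{2} - \frac{4}{3} \right)}}{3} + \frac{\sin{\left(\frac{3 s}{2} \right)}}{6} + \frac{8 \sin{\left(s^{2} - \frac{4}{3} \right)}}{9} is an antiderivative of f.
Check: d/ds[- \frac{s^{2} \sin{\left(\frac{3 s}{2} \right)}}{4} - \frac{4 s^{2} \sin{\left(s^{2} - \frac{4}{3} \right)}}{3} + \frac{\sin{\left(\frac{3 s}{2} \right)}}{6} + \frac{8 \sin{\left(s^{2} - \frac{4}{3} \right)}}{9}] = - \frac{8 s^{3} \cos{\left(s^{2} - \frac{4}{3} \right)}}{3} - \frac{3 s^{2} \cos{\left(\frac{3 s}{2} \right)}}{8} - \frac{s \sin{\left(\frac{3 s}{2} \right)}}{2} - \frac{8 s \sin{\left(s^{2} - \frac{4}{3} \right)}}{3} + \frac{16 s \cos{\left(s^{2} - \frac{4}{3} \right)}}{9} + \frac{\cos{\left(\frac{3 s}{2} \right)}}{4}, which equals f(s).
F(1/2) = - \frac{5 \sin{\left(\frac{13}{12} \right)}}{9} + \frac{5 \sin{\left(\frac{3}{4} \right)}}{48}; F(0) = - \frac{8 \sin{\left(\frac{4}{3} \right)}}{9}.
Integral = F(1/2) - F(0) = - \frac{5 \sin{\left(\frac{13}{12} \right)}}{9} + \frac{5 \sin{\left(\frac{3}{4} \right)}}{48} + \frac{8 \sin{\left(\frac{4}{3} \right)}}{9}.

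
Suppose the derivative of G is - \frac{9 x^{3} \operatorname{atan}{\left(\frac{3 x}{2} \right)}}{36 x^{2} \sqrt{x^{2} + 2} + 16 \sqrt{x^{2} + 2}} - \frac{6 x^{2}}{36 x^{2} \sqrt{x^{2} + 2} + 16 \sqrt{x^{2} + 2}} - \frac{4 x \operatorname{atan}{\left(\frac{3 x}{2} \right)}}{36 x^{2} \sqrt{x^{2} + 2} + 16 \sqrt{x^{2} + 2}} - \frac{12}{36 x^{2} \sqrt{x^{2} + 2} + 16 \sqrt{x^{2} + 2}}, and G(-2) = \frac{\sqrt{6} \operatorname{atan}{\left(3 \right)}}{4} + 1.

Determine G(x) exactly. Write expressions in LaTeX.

G(x) = - \frac{\sqrt{x^{2} + 2} \operatorname{atan}{\left(\frac{3 x}{2} \right)}}{4} + 1

G'(x) has the shape u'v + uv' for u = - \frac{\sqrt{x^{2} + 2}}{4} and v = \operatorname{atan}{\left(\frac{3 x}{2} \right)} — it is the derivative of the product u*v.
A general antiderivative is - \frac{\sqrt{x^{2} + 2} \operatorname{atan}{\left(\frac{3 x}{2} \right)}}{4} + C.
The condition gives C = \frac{\sqrt{6} \operatorname{atan}{\left(3 \right)}}{4} + 1 - (\frac{\sqrt{6} \operatorname{atan}{\left(3 \right)}}{4}) = 1.
So G(x) = - \frac{\sqrt{x^{2} + 2} \operatorname{atan}{\left(\frac{3 x}{2} \right)}}{4} + 1.
Check: d/dx[- \frac{\sqrt{x^{2} + 2} \operatorname{atan}{\left(\frac{3 x}{2} \right)}}{4} + 1] = \frac{- 9 x^{3} \operatorname{atan}{\left(\frac{3 x}{2} \right)} - 6 x^{2} - 4 x \operatorname{atan}{\left(\frac{3 x}{2} \right)} - 12}{36 x^{2} \sqrt{x^{2} + 2} + 16 \sqrt{x^{2} + 2}}, which equals G'(x).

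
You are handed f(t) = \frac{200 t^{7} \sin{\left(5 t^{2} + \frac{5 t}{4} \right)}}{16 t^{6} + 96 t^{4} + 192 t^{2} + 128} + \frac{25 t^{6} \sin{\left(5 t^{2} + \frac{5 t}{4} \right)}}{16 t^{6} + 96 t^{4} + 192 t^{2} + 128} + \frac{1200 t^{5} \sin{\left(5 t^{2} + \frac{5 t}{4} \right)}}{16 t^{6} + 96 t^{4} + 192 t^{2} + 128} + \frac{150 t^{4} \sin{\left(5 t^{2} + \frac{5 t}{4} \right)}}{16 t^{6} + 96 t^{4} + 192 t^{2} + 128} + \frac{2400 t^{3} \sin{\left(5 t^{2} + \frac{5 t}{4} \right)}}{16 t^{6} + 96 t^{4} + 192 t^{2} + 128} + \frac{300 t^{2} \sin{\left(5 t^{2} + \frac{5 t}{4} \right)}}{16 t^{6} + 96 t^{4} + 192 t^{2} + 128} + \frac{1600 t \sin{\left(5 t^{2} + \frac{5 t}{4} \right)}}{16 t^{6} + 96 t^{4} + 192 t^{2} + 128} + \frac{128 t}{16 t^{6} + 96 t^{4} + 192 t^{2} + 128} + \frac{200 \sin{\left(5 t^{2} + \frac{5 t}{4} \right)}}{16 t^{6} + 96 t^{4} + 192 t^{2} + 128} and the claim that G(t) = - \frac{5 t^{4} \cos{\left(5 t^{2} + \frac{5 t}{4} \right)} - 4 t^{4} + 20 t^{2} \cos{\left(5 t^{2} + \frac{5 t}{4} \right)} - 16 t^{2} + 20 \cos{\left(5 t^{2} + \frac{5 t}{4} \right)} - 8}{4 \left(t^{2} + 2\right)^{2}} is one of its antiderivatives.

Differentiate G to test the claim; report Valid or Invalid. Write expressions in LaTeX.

Valid - differentiating G returns exactly f.

d/dt[G] = \frac{200 t^{7} \sin{\left(5 t^{2} + \frac{5 t}{4} \right)} + 25 t^{6} \sin{\left(5 t^{2} + \frac{5 t}{4} \right)} + 1200 t^{5} \sin{\left(5 t^{2} + \frac{5 t}{4} \right)} + 150 t^{4} \sin{\left(5 t^{2} + \frac{5 t}{4} \right)} + 2400 t^{3} \sin{\left(5 t^{2} + \frac{5 t}{4} \right)} + 300 t^{2} \sin{\left(5 t^{2} + \frac{5 t}{4} \right)} + 1600 t \sin{\left(5 t^{2} + \frac{5 t}{4} \right)} + 128 t + 200 \sin{\left(5 t^{2} + \frac{5 t}{4} \right)}}{16 t^{6} + 96 t^{4} + 192 t^{2} + 128}
This equals f(t) exactly, so the claim holds.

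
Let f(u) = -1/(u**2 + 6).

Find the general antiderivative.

F(u) = -sqrt(6)*atan(sqrt(6)*u/6)/6 + C

Check any antiderivative F(u) by computing F'(u) and comparing it with f(u).
Check: d/du[-sqrt(6)*atan(sqrt(6)*u/6)/6] = -1/(u**2 + 6) = f(u).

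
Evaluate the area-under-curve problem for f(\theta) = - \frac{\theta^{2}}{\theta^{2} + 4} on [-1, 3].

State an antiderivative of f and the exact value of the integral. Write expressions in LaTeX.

Antiderivative: F(\theta) = - \theta + 2 \operatorname{atan}{\left(\frac{\theta}{2} \right)}; value = -4 + 2 \operatorname{atan}{\left(\frac{1}{2} \right)} + 2 \operatorname{atan}{\left(\frac{3}{2} \right)}

Differentiate the proposed F(\theta) back; it has to land on f(\theta) exactly.
F(\theta) = - \theta + 2 \operatorname{atan}{\left(\frac{\theta}{2} \right)} is an antiderivative of f.
Check: d/d\theta[- \theta + 2 \operatorname{atan}{\left(\frac{\theta}{2} \right)}] = - \frac{\theta^{2}}{\theta^{2} + 4} = f(\theta).
F(3) = -3 + 2 \operatorname{atan}{\left(\frac{3}{2} \right)}; F(-1) = 1 - 2 \operatorname{atan}{\left(\frac{1}{2} \right)}.
Integral = F(3) - F(-1) = -4 + 2 \operatorname{atan}{\left(\frac{1}{2} \right)} + 2 \operatorname{atan}{\left(\frac{3}{2} \right)}.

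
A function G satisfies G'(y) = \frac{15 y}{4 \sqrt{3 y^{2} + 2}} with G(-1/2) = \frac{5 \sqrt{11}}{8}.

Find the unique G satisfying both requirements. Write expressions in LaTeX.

The substitution u = 3 y^{2} + 2 works: G'(y) is exactly (dG/du)*(du/dy) for that inner function.
A general antiderivative is \frac{5 \sqrt{3 y^{2} + 2}}{4} + C.
The condition gives C = \frac{5 \sqrt{11}}{8} - (\frac{5 \sqrt{11}}{8}) = 0.
So G(y) = \frac{5 \sqrt{3 y^{2} + 2}}{4}.
Check: d/dy[\frac{5 \sqrt{3 y^{2} + 2}}{4}] = \frac{15 y}{4 \sqrt{3 y^{2} + 2}} = G'(y).

G(y) = \frac{5 \sqrt{3 y^{2} + 2}}{4}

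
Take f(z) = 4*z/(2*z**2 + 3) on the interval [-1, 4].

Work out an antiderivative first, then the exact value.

Antiderivative: F(z) = log(2*z**2 + 3); value = -log(5) + log(35)

f matches the chain-rule pattern g'(h)*h' with inner function h(z) = 2*z**2 + 3; substituting u = h(z) collapses the integral.
F(z) = log(2*z**2 + 3) is an antiderivative of f.
Check: d/dz[log(2*z**2 + 3)] = 4*z/(2*z**2 + 3) = f(z).
F(4) = log(35); F(-1) = log(5).
Integral = F(4) - F(-1) = -log(5) + log(35).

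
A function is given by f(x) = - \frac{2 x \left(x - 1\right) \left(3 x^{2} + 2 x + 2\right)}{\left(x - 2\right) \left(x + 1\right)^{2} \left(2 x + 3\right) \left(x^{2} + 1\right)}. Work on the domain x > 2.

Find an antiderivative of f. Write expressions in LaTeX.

An antiderivative is F(x) = \frac{- 208 x \log{\left(x - 2 \right)} - 6370 x \log{\left(x + 1 \right)} + 6900 x \log{\left(x + \frac{3}{2} \right)} - 161 x \log{\left(x^{2} + 1 \right)} - 154 x \operatorname{atan}{\left(x \right)} - 208 \log{\left(x - 2 \right)} - 6370 \log{\left(x + 1 \right)} + 6900 \log{\left(x + \frac{3}{2} \right)} - 161 \log{\left(x^{2} + 1 \right)} - 154 \operatorname{atan}{\left(x \right)} - 1820}{910 x + 910}.

Factor the denominator (\left(x - 2\right) \left(x + 1\right)^{2} \left(2 x + 3\right) \left(x^{2} + 1\right)) and decompose: f = - \frac{23 x + 11}{65 \left(x^{2} + 1\right)} + \frac{1380}{91 \left(2 x + 3\right)} - \frac{7}{x + 1} + \frac{2}{\left(x + 1\right)^{2}} - \frac{8}{35 \left(x - 2\right)}; each piece integrates to a log, atan, or power term.
Check: d/dx[\frac{- 208 x \log{\left(x - 2 \right)} - 6370 x \log{\left(x + 1 \right)} + 6900 x \log{\left(x + \frac{3}{2} \right)} - 161 x \log{\left(x^{2} + 1 \right)} - 154 x \operatorname{atan}{\left(x \right)} - 208 \log{\left(x - 2 \right)} - 6370 \log{\left(x + 1 \right)} + 6900 \log{\left(x + \frac{3}{2} \right)} - 161 \log{\left(x^{2} + 1 \right)} - 154 \operatorname{atan}{\left(x \right)} - 1820}{910 x + 910}] = \frac{- 6 x^{4} + 2 x^{3} + 4 x}{2 x^{6} + 3 x^{5} - 4 x^{4} - 10 x^{3} - 12 x^{2} - 13 x - 6}, which equals f(x).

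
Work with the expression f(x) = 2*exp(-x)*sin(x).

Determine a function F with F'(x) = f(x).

An antiderivative is F(x) = (-sin(x) - cos(x))*exp(-x).

A first test for any F(x): its x-derivative must equal f(x) identically.
Check: d/dx[(-sin(x) - cos(x))*exp(-x)] = 2*exp(-x)*sin(x) = f(x).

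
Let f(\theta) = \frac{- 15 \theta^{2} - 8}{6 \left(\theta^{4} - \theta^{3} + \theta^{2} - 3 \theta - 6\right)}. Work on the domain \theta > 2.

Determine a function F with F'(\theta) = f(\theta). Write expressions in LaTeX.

The denominator factors as 6 \left(\theta - 2\right) \left(\theta + 1\right) \left(\theta^{2} + 3\right); partial fractions split f into directly integrable pieces: \frac{37 \left(\theta - 5\right)}{168 \left(\theta^{2} + 3\right)} + \frac{23}{72 \left(\theta + 1\right)} - \frac{34}{63 \left(\theta - 2\right)}.
Check: d/d\theta[- \frac{34 \log{\left(\theta - 2 \right)}}{63} + \frac{23 \log{\left(\theta + 1 \right)}}{72} + \frac{37 \log{\left(\theta^{2} + 3 \right)}}{336} - \frac{185 \sqrt{3} \operatorname{atan}{\left(\frac{\sqrt{3} \theta}{3} \right)}}{504}] = \frac{- 15 \theta^{2} - 8}{6 \theta^{4} - 6 \theta^{3} + 6 \theta^{2} - 18 \theta - 36}, which equals f(\theta).

An antiderivative is F(\theta) = - \frac{34 \log{\left(\theta - 2 \right)}}{63} + \frac{23 \log{\left(\theta + 1 \right)}}{72} + \frac{37 \log{\left(\theta^{2} + 3 \right)}}{336} - \frac{185 \sqrt{3} \operatorname{atan}{\left(\frac{\sqrt{3} \theta}{3} \right)}}{504}.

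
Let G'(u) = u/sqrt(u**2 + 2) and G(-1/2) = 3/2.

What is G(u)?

G(u) = sqrt(u**2 + 2)

G'(u) matches the chain-rule pattern g'(h)*h' with inner function h(u) = u**2 + 2; substituting w = h(u) collapses the integral.
A general antiderivative is sqrt(u**2 + 2) + C.
The condition gives C = 3/2 - (3/2) = 0.
So G(u) = sqrt(u**2 + 2).
Check: d/du[sqrt(u**2 + 2)] = u/sqrt(u**2 + 2) = G'(u).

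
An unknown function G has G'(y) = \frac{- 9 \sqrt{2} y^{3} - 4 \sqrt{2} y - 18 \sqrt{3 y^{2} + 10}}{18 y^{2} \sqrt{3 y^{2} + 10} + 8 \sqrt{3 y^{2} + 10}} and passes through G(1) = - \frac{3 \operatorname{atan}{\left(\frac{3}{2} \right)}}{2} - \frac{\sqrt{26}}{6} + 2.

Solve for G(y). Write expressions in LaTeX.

For G(y) to be correct, d/dy[G] must agree with the stated G'(y) identically.
A general antiderivative is - \frac{\sqrt{\frac{3 y^{2}}{2} + 5}}{3} - \frac{3 \operatorname{atan}{\left(\frac{3 y}{2} \right)}}{2} + C.
The condition gives C = - \frac{3 \operatorname{atan}{\left(\frac{3}{2} \right)}}{2} - \frac{\sqrt{26}}{6} + 2 - (- \frac{3 \operatorname{atan}{\left(\frac{3}{2} \right)}}{2} - \frac{\sqrt{26}}{6}) = 2.
So G(y) = - \frac{\sqrt{2} \sqrt{3 y^{2} + 10} + 9 \operatorname{atan}{\left(\frac{3 y}{2} \right)} - 12}{6}.
Check: d/dy[- \frac{\sqrt{2} \sqrt{3 y^{2} + 10} + 9 \operatorname{atan}{\left(\frac{3 y}{2} \right)} - 12}{6}] = \frac{- 9 \sqrt{2} y^{3} - 4 \sqrt{2} y - 18 \sqrt{3 y^{2} + 10}}{18 y^{2} \sqrt{3 y^{2} + 10} + 8 \sqrt{3 y^{2} + 10}} = G'(y).

G(y) = - \frac{\sqrt{2} \sqrt{3 y^{2} + 10} + 9 \operatorname{atan}{\left(\frac{3 y}{2} \right)} - 12}{6}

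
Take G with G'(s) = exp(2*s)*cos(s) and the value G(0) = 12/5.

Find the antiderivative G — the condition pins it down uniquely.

G(s) = exp(2*s)*sin(s)/5 + 2*exp(2*s)*cos(s)/5 + 2

Recover the given G'(s) by differentiating a candidate G(s); any mismatch rules it out.
A general antiderivative is exp(2*s)*sin(s)/5 + 2*exp(2*s)*cos(s)/5 + C.
The condition gives C = 12/5 - (2/5) = 2.
So G(s) = exp(2*s)*sin(s)/5 + 2*exp(2*s)*cos(s)/5 + 2.
Check: d/ds[exp(2*s)*sin(s)/5 + 2*exp(2*s)*cos(s)/5 + 2] = exp(2*s)*cos(s) = G'(s).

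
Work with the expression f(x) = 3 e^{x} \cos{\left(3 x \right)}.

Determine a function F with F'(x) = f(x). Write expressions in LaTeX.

A candidate is checked by its d/dx: the result must match f(x).
Check: d/dx[\frac{3 \left(3 \sin{\left(3 x \right)} + \cos{\left(3 x \right)}\right) e^{x}}{10}] = 3 e^{x} \cos{\left(3 x \right)} = f(x).

An antiderivative is F(x) = \frac{3 \left(3 \sin{\left(3 x \right)} + \cos{\left(3 x \right)}\right) e^{x}}{10}.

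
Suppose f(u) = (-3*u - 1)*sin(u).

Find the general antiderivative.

F(u) = 3*u*cos(u) - 3*sin(u) + cos(u) + C

A first test for any F(u): its u-derivative must equal f(u) identically.
Check: d/du[3*u*cos(u) - 3*sin(u) + cos(u)] = -3*u*sin(u) - sin(u), which equals f(u).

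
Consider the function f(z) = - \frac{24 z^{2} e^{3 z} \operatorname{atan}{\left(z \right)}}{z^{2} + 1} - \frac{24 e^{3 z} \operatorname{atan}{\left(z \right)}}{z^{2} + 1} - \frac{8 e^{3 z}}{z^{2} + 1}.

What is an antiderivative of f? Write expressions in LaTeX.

An antiderivative is F(z) = - 8 e^{3 z} \operatorname{atan}{\left(z \right)}.

Recognize the product-rule pattern: f = u'v + uv' with u = - 8 \operatorname{atan}{\left(z \right)}, v = e^{3 z}, so integration by parts undoes it.
Check: d/dz[- 8 e^{3 z} \operatorname{atan}{\left(z \right)}] = \frac{- 24 z^{2} e^{3 z} \operatorname{atan}{\left(z \right)} - 24 e^{3 z} \operatorname{atan}{\left(z \right)} - 8 e^{3 z}}{z^{2} + 1}, which equals f(z).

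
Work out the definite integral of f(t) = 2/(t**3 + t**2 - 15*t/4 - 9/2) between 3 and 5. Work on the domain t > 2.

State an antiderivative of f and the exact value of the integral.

The denominator factors as (t - 2)*(2*t + 3)**2; partial fractions split f into directly integrable pieces: -16/(49*(2*t + 3)) - 16/(7*(2*t + 3)**2) + 8/(49*(t - 2)).
F(t) = (16*t*log(t - 2) - 16*t*log(t + 3/2) + 24*log(t - 2) - 24*log(t + 3/2) + 56)/(98*t + 147) is an antiderivative of f.
Check: d/dt[(16*t*log(t - 2) - 16*t*log(t + 3/2) + 24*log(t - 2) - 24*log(t + 3/2) + 56)/(98*t + 147)] = 8/(4*t**3 + 4*t**2 - 15*t - 18), which equals f(t).
F(5) = -8*log(13/2)/49 + 8/91 + 8*log(3)/49; F(3) = 8/63 - 8*log(9/2)/49.
Integral = F(5) - F(3) = -8*log(13/2)/49 - 32/819 + 8*log(3)/49 + 8*log(9/2)/49.

Antiderivative: F(t) = (16*t*log(t - 2) - 16*t*log(t + 3/2) + 24*log(t - 2) - 24*log(t + 3/2) + 56)/(98*t + 147); value = -8*log(13/2)/49 - 32/819 + 8*log(3)/49 + 8*log(9/2)/49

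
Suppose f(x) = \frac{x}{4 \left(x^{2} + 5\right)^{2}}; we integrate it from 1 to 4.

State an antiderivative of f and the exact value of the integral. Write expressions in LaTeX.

Antiderivative: F(x) = - \frac{1}{8 x^{2} + 40}; value = \frac{5}{336}

f matches the chain-rule pattern g'(h)*h' with inner function h(x) = 8 x^{2} + 40; substituting u = h(x) collapses the integral.
F(x) = - \frac{1}{8 x^{2} + 40} is an antiderivative of f.
Check: d/dx[- \frac{1}{8 x^{2} + 40}] = \frac{x}{4 x^{4} + 40 x^{2} + 100}, which equals f(x).
F(4) = - \frac{1}{168}; F(1) = - \frac{1}{48}.
Integral = F(4) - F(1) = \frac{5}{336}.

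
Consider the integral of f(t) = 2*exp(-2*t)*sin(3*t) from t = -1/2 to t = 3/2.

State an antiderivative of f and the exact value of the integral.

A first test for any F(t): its t-derivative must equal f(t) identically.
F(t) = -2*(2*sin(3*t) + 3*cos(3*t))*exp(-2*t)/13 is an antiderivative of f.
Check: d/dt[-2*(2*sin(3*t) + 3*cos(3*t))*exp(-2*t)/13] = 2*exp(-2*t)*sin(3*t) = f(t).
F(3/2) = -6*exp(-3)*cos(9/2)/13 - 4*exp(-3)*sin(9/2)/13; F(-1/2) = -6*exp(1)*cos(3/2)/13 + 4*exp(1)*sin(3/2)/13.
Integral = F(3/2) - F(-1/2) = -4*exp(1)*sin(3/2)/13 - 6*exp(-3)*cos(9/2)/13 - 4*exp(-3)*sin(9/2)/13 + 6*exp(1)*cos(3/2)/13.

Antiderivative: F(t) = -2*(2*sin(3*t) + 3*cos(3*t))*exp(-2*t)/13; value = -4*exp(1)*sin(3/2)/13 - 6*exp(-3)*cos(9/2)/13 - 4*exp(-3)*sin(9/2)/13 + 6*exp(1)*cos(3/2)/13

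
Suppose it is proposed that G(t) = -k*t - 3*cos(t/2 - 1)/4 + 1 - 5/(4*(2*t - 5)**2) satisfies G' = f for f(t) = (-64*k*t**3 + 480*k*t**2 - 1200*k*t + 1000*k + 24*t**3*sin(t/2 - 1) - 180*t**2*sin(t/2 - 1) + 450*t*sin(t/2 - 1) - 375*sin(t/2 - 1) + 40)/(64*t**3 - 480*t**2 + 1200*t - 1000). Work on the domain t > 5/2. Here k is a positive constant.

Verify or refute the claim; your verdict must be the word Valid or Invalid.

Valid. The derivative of G reproduces f.

d/dt[G] = (-64*k*t**3 + 480*k*t**2 - 1200*k*t + 1000*k + 24*t**3*sin(t/2 - 1) - 180*t**2*sin(t/2 - 1) + 450*t*sin(t/2 - 1) - 375*sin(t/2 - 1) + 40)/(64*t**3 - 480*t**2 + 1200*t - 1000)
This equals f(t) exactly, so the claim holds.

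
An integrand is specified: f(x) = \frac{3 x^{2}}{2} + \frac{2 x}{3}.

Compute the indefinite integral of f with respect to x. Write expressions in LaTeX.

F(x) = \frac{x^{2} \left(3 x + 2\right)}{6} + C

Integrate term by term and add the pieces.
Check: d/dx[\frac{x^{2} \left(3 x + 2\right)}{6}] = \frac{3 x^{2}}{2} + \frac{2 x}{3} = f(x).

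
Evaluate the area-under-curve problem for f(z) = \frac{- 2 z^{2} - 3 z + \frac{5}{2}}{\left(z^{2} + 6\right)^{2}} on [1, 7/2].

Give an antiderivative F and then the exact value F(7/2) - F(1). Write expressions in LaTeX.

An antiderivative F(z) passes only if d/dz[F] lands on f(z) exactly.
F(z) = \frac{- 19 \sqrt{6} z^{2} \operatorname{atan}{\left(\frac{\sqrt{6} z}{6} \right)} + 174 z - 114 \sqrt{6} \operatorname{atan}{\left(\frac{\sqrt{6} z}{6} \right)} + 216}{144 z^{2} + 864} is an antiderivative of f.
Check: d/dz[\frac{- 19 \sqrt{6} z^{2} \operatorname{atan}{\left(\frac{\sqrt{6} z}{6} \right)} + 174 z - 114 \sqrt{6} \operatorname{atan}{\left(\frac{\sqrt{6} z}{6} \right)} + 216}{144 z^{2} + 864}] = \frac{- 4 z^{2} - 6 z + 5}{2 z^{4} + 24 z^{2} + 72}, which equals f(z).
F(7/2) = - \frac{19 \sqrt{6} \operatorname{atan}{\left(\frac{7 \sqrt{6}}{12} \right)}}{144} + \frac{275}{876}; F(1) = - \frac{19 \sqrt{6} \operatorname{atan}{\left(\frac{\sqrt{6}}{6} \right)}}{144} + \frac{65}{168}.
Integral = F(7/2) - F(1) = - \frac{19 \sqrt{6} \operatorname{atan}{\left(\frac{7 \sqrt{6}}{12} \right)}}{144} - \frac{895}{12264} + \frac{19 \sqrt{6} \operatorname{atan}{\left(\frac{\sqrt{6}}{6} \right)}}{144}.

Antiderivative: F(z) = \frac{- 19 \sqrt{6} z^{2} \operatorname{atan}{\left(\frac{\sqrt{6} z}{6} \right)} + 174 z - 114 \sqrt{6} \operatorname{atan}{\left(\frac{\sqrt{6} z}{6} \right)} + 216}{144 z^{2} + 864}; value = - \frac{19 \sqrt{6} \operatorname{atan}{\left(\frac{7 \sqrt{6}}{12} \right)}}{144} - \frac{895}{12264} + \frac{19 \sqrt{6} \operatorname{atan}{\left(\frac{\sqrt{6}}{6} \right)}}{144}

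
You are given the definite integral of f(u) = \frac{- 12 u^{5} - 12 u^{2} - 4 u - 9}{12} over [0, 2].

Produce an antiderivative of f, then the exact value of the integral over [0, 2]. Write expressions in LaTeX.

Antiderivative: F(u) = - \frac{u \left(2 u^{5} + 4 u^{2} + 2 u + 9\right)}{12}; value = - \frac{31}{2}

A first test for any F(u): its u-derivative must equal f(u) identically.
F(u) = - \frac{u \left(2 u^{5} + 4 u^{2} + 2 u + 9\right)}{12} is an antiderivative of f.
Check: d/du[- \frac{u \left(2 u^{5} + 4 u^{2} + 2 u + 9\right)}{12}] = - u^{5} - u^{2} - \frac{u}{3} - \frac{3}{4}, which equals f(u).
F(2) = - \frac{31}{2}; F(0) = 0.
Integral = F(2) - F(0) = - \frac{31}{2}.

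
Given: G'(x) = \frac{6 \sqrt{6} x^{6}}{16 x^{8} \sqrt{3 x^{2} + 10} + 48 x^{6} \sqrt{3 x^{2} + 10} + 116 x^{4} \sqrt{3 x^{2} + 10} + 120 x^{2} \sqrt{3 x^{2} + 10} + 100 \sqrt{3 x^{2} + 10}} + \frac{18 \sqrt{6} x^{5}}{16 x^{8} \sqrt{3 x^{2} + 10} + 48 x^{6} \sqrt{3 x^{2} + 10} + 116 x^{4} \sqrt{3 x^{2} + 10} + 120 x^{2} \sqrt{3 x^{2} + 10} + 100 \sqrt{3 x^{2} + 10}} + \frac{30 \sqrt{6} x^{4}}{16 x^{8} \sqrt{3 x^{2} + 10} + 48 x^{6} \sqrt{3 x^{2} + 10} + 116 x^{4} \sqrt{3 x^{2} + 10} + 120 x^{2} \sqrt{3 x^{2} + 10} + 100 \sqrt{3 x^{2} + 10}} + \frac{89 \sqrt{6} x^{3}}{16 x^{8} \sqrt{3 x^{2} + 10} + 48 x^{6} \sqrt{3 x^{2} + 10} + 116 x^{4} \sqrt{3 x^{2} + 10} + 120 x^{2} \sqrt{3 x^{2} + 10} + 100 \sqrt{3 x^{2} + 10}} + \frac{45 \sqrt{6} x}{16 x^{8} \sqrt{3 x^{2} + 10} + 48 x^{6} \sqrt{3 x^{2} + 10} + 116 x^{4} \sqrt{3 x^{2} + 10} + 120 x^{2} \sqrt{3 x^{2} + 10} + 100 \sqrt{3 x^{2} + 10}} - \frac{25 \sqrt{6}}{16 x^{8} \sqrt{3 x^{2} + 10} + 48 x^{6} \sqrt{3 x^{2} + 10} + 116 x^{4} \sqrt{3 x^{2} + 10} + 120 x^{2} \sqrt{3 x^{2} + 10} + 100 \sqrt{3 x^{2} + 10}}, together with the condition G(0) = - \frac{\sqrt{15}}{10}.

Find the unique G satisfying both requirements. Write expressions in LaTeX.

The integrand splits into summands that can be handled one at a time.
A general antiderivative is \frac{3 \left(- x - 2\right) \sqrt{\frac{x^{2}}{2} + \frac{5}{3}}}{4 \left(2 x^{4} + 3 x^{2} + 5\right)} + C.
The condition gives C = - \frac{\sqrt{15}}{10} - (- \frac{\sqrt{15}}{10}) = 0.
So G(x) = - \frac{\sqrt{6} \left(x + 2\right) \sqrt{3 x^{2} + 10}}{8 \left(2 x^{4} + 3 x^{2} + 5\right)}.
Check: d/dx[- \frac{\sqrt{6} \left(x + 2\right) \sqrt{3 x^{2} + 10}}{8 \left(2 x^{4} + 3 x^{2} + 5\right)}] = \frac{6 \sqrt{6} x^{6} + 18 \sqrt{6} x^{5} + 30 \sqrt{6} x^{4} + 89 \sqrt{6} x^{3} + 45 \sqrt{6} x - 25 \sqrt{6}}{16 x^{8} \sqrt{3 x^{2} + 10} + 48 x^{6} \sqrt{3 x^{2} + 10} + 116 x^{4} \sqrt{3 x^{2} + 10} + 120 x^{2} \sqrt{3 x^{2} + 10} + 100 \sqrt{3 x^{2} + 10}}, which equals G'(x).

G(x) = - \frac{\sqrt{6} \left(x + 2\right) \sqrt{3 x^{2} + 10}}{8 \left(2 x^{4} + 3 x^{2} + 5\right)}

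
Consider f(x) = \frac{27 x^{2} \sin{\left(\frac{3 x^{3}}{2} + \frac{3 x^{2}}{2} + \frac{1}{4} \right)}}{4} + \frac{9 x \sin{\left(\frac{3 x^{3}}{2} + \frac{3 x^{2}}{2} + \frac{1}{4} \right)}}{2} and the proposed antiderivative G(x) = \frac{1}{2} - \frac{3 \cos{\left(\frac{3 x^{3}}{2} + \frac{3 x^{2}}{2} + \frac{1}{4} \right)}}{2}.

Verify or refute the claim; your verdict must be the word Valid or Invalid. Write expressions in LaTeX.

d/dx[G] = \frac{27 x^{2} \sin{\left(\frac{3 x^{3}}{2} + \frac{3 x^{2}}{2} + \frac{1}{4} \right)}}{4} + \frac{9 x \sin{\left(\frac{3 x^{3}}{2} + \frac{3 x^{2}}{2} + \frac{1}{4} \right)}}{2}
This equals f(x) exactly, so the claim holds.

Valid: G'(x) = f(x).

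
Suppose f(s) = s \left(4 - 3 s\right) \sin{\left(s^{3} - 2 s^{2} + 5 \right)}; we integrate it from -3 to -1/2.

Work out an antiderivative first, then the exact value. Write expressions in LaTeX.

The substitution u = s^{3} - 2 s^{2} + 5 works: f is exactly (dF/du)*(du/ds) for that inner function.
F(s) = \cos{\left(s^{3} - 2 s^{2} + 5 \right)} is an antiderivative of f.
Check: d/ds[\cos{\left(s^{3} - 2 s^{2} + 5 \right)}] = - 3 s^{2} \sin{\left(s^{3} - 2 s^{2} + 5 \right)} + 4 s \sin{\left(s^{3} - 2 s^{2} + 5 \right)}, which equals f(s).
F(-1/2) = \cos{\left(\frac{35}{8} \right)}; F(-3) = \cos{\left(40 \right)}.
Integral = F(-1/2) - F(-3) = \cos{\left(\frac{35}{8} \right)} - \cos{\left(40 \right)}.

Antiderivative: F(s) = \cos{\left(s^{3} - 2 s^{2} + 5 \right)}; value = \cos{\left(\frac{35}{8} \right)} - \cos{\left(40 \right)}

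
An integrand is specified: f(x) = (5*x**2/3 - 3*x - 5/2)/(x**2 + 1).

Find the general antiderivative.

F(x) = (10*x - 9*log(x**2 + 1) - 25*atan(x))/6 + C

A candidate is checked by its d/dx: the result must match f(x).
Check: d/dx[(10*x - 9*log(x**2 + 1) - 25*atan(x))/6] = (10*x**2 - 18*x - 15)/(6*x**2 + 6), which equals f(x).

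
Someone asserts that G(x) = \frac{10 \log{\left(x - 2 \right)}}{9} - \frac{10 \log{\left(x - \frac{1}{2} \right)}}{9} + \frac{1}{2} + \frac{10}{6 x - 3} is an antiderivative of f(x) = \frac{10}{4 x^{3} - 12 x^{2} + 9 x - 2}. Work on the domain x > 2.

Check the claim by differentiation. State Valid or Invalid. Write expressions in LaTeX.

d/dx[G] = \frac{10}{4 x^{3} - 12 x^{2} + 9 x - 2}
This equals f(x) exactly, so the claim holds.

Valid - differentiating G returns exactly f.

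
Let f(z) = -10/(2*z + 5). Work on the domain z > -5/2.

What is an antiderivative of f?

Check any antiderivative F(z) by computing F'(z) and comparing it with f(z).
Check: d/dz[-5*log(z + 5/2)] = -10/(2*z + 5) = f(z).

An antiderivative is F(z) = -5*log(z + 5/2).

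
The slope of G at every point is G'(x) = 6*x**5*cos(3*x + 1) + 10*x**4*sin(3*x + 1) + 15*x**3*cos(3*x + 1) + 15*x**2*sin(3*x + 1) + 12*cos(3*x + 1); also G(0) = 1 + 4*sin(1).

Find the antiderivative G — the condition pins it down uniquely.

Recognize the product-rule pattern: G'(x) = u'v + uv' with u = 2*x**5 + 5*x**3 + 4, v = sin(3*x + 1), so integration by parts undoes it.
A general antiderivative is -2*(-x**5 - 5*x**3/2 - 2)*sin(3*x + 1) + C.
The condition gives C = 1 + 4*sin(1) - (4*sin(1)) = 1.
So G(x) = 2*x**5*sin(3*x + 1) + 5*x**3*sin(3*x + 1) + 4*sin(3*x + 1) + 1.
Check: d/dx[2*x**5*sin(3*x + 1) + 5*x**3*sin(3*x + 1) + 4*sin(3*x + 1) + 1] = 6*x**5*cos(3*x + 1) + 10*x**4*sin(3*x + 1) + 15*x**3*cos(3*x + 1) + 15*x**2*sin(3*x + 1) + 12*cos(3*x + 1) = G'(x).

G(x) = 2*x**5*sin(3*x + 1) + 5*x**3*sin(3*x + 1) + 4*sin(3*x + 1) + 1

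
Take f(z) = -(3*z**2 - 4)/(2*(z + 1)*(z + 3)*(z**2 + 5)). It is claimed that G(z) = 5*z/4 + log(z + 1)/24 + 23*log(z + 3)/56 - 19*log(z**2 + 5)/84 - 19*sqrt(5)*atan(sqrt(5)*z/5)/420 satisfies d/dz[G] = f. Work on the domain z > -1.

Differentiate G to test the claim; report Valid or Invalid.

d/dz[G] = (5*z**4 + 20*z**3 + 34*z**2 + 100*z + 83)/(4*z**4 + 16*z**3 + 32*z**2 + 80*z + 60)
d/dz[G] - f(z) = 5/4 != 0.

Invalid: d/dz[G] - f = 5/4, which is not 0.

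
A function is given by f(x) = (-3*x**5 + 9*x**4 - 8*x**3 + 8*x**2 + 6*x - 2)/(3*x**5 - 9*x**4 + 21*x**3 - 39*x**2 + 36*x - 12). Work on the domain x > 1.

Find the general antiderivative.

F(x) = (-3*x**3 + 6*x + 5*(x - 1)**2*atan(x/2) - 4)/(3*(x - 1)**2) + C

Since d/dx undoes antidifferentiation here, F'(x) = f(x) is required of F(x).
Check: d/dx[(-3*x**3 + 6*x + 5*(x - 1)**2*atan(x/2) - 4)/(3*(x - 1)**2)] = (-3*x**5 + 9*x**4 - 8*x**3 + 8*x**2 + 6*x - 2)/(3*x**5 - 9*x**4 + 21*x**3 - 39*x**2 + 36*x - 12) = f(x).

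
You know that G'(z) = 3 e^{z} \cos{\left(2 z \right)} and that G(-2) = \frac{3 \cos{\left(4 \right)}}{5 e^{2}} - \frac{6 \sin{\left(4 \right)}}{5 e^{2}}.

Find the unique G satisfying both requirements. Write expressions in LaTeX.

Check a candidate G(z) by differentiating: d/dz[G] must match the given G'(z).
A general antiderivative is \frac{6 e^{z} \sin{\left(2 z \right)}}{5} + \frac{3 e^{z} \cos{\left(2 z \right)}}{5} + C.
The condition gives C = \frac{3 \cos{\left(4 \right)}}{5 e^{2}} - \frac{6 \sin{\left(4 \right)}}{5 e^{2}} - (\frac{3 \cos{\left(4 \right)}}{5 e^{2}} - \frac{6 \sin{\left(4 \right)}}{5 e^{2}}) = 0.
So G(z) = \frac{3 \left(2 \sin{\left(2 z \right)} + \cos{\left(2 z \right)}\right) e^{z}}{5}.
Check: d/dz[\frac{3 \left(2 \sin{\left(2 z \right)} + \cos{\left(2 z \right)}\right) e^{z}}{5}] = 3 e^{z} \cos{\left(2 z \right)} = G'(z).

G(z) = \frac{3 \left(2 \sin{\left(2 z \right)} + \cos{\left(2 z \right)}\right) e^{z}}{5}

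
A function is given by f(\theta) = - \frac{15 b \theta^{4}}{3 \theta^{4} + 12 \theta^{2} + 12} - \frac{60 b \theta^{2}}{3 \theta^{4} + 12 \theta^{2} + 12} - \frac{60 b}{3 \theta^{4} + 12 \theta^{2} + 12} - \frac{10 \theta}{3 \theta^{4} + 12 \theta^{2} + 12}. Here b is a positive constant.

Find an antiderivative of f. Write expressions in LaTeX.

An antiderivative is F(\theta) = \frac{5 \left(- 3 b \theta \left(\theta^{2} + 2\right) + 1\right)}{3 \left(\theta^{2} + 2\right)}.

The integrand splits into summands that can be handled one at a time.
Check: d/d\theta[\frac{5 \left(- 3 b \theta \left(\theta^{2} + 2\right) + 1\right)}{3 \left(\theta^{2} + 2\right)}] = \frac{- 15 b \theta^{4} - 60 b \theta^{2} - 60 b - 10 \theta}{3 \theta^{4} + 12 \theta^{2} + 12}, which equals f(\theta).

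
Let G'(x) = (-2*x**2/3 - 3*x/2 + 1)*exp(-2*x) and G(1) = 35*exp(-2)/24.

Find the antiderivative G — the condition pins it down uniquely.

G(x) = (8*x**2 + 26*x + 1)*exp(-2*x)/24

Recognize the product-rule pattern: G'(x) = u'v + uv' with u = x**2/3 + 13*x/12 + 1/24, v = exp(-2*x), so integration by parts undoes it.
A general antiderivative is (8*x**2 + 26*x + 1)*exp(-2*x)/24 + C.
The condition gives C = 35*exp(-2)/24 - (35*exp(-2)/24) = 0.
So G(x) = (8*x**2 + 26*x + 1)*exp(-2*x)/24.
Check: d/dx[(8*x**2 + 26*x + 1)*exp(-2*x)/24] = (-4*x**2 - 9*x + 6)*exp(-2*x)/6, which equals G'(x).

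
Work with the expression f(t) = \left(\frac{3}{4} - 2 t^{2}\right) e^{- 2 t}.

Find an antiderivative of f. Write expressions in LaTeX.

f has the shape u'v + uv' for u = t^{2} + t + \frac{1}{8} and v = e^{- 2 t} — it is the derivative of the product u*v.
Check: d/dt[\frac{\left(8 t^{2} + 8 t + 1\right) e^{- 2 t}}{8}] = \frac{\left(3 - 8 t^{2}\right) e^{- 2 t}}{4}, which equals f(t).

An antiderivative is F(t) = \frac{\left(8 t^{2} + 8 t + 1\right) e^{- 2 t}}{8}.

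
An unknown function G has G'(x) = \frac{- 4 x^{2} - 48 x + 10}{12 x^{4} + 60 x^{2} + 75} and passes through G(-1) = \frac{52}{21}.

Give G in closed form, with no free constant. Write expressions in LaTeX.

G(x) = \frac{2 \left(6 x^{2} + x + 21\right)}{3 \left(2 x^{2} + 5\right)}

Recognize the product-rule pattern: G'(x) = u'v + uv' with u = \frac{1}{x^{2} + \frac{5}{2}}, v = \frac{x}{3} + 2, so integration by parts undoes it.
A general antiderivative is \frac{\frac{x}{3} + 2}{x^{2} + \frac{5}{2}} + C.
The condition gives C = \frac{52}{21} - (\frac{10}{21}) = 2.
So G(x) = \frac{2 \left(6 x^{2} + x + 21\right)}{3 \left(2 x^{2} + 5\right)}.
Check: d/dx[\frac{2 \left(6 x^{2} + x + 21\right)}{3 \left(2 x^{2} + 5\right)}] = \frac{- 4 x^{2} - 48 x + 10}{12 x^{4} + 60 x^{2} + 75} = G'(x).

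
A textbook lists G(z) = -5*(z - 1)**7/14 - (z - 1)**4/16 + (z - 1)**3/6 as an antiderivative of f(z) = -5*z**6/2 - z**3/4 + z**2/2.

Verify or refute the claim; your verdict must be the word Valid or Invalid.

d/dz[G] = -5*z**6/2 + 15*z**5 - 75*z**4/2 + 199*z**3/4 - 145*z**2/4 + 53*z/4 - 7/4
d/dz[G] - f(z) = 15*z**5 - 75*z**4/2 + 50*z**3 - 147*z**2/4 + 53*z/4 - 7/4 != 0.

Invalid: d/dz[G] - f = 15*z**5 - 75*z**4/2 + 50*z**3 - 147*z**2/4 + 53*z/4 - 7/4, which is not 0.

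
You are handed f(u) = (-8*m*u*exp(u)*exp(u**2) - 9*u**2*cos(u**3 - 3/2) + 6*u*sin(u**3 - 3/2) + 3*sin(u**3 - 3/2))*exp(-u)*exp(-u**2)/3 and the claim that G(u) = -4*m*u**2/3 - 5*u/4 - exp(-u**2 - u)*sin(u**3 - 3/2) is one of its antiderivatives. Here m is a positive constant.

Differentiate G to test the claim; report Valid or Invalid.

Invalid: d/du[G] - f = -5/4, which is not 0.

d/du[G] = (-32*m*u*exp(u)*exp(u**2) - 36*u**2*cos(u**3 - 3/2) + 24*u*sin(u**3 - 3/2) - 15*exp(u)*exp(u**2) + 12*sin(u**3 - 3/2))*exp(-u)*exp(-u**2)/12
d/du[G] - f(u) = -5/4 != 0.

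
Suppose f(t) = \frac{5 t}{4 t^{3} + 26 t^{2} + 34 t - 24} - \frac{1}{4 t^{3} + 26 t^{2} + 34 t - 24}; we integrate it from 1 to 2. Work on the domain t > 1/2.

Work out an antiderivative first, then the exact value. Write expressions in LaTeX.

Antiderivative: F(t) = \frac{\log{\left(t - \frac{1}{2} \right)} + 48 \log{\left(t + 3 \right)} - 49 \log{\left(t + 4 \right)}}{42}; value = - \frac{7 \log{\left(6 \right)}}{6} - \frac{8 \log{\left(4 \right)}}{7} + \frac{\log{\left(\frac{3}{2} \right)}}{42} + \frac{\log{\left(2 \right)}}{42} + \frac{97 \log{\left(5 \right)}}{42}

The denominator factors as 2 \left(t + 3\right) \left(t + 4\right) \left(2 t - 1\right); partial fractions split f into directly integrable pieces: \frac{1}{21 \left(2 t - 1\right)} - \frac{7}{6 \left(t + 4\right)} + \frac{8}{7 \left(t + 3\right)}.
F(t) = \frac{\log{\left(t - \frac{1}{2} \right)} + 48 \log{\left(t + 3 \right)} - 49 \log{\left(t + 4 \right)}}{42} is an antiderivative of f.
Check: d/dt[\frac{\log{\left(t - \frac{1}{2} \right)} + 48 \log{\left(t + 3 \right)} - 49 \log{\left(t + 4 \right)}}{42}] = \frac{5 t - 1}{4 t^{3} + 26 t^{2} + 34 t - 24}, which equals f(t).
F(2) = - \frac{7 \log{\left(6 \right)}}{6} + \frac{\log{\left(\frac{3}{2} \right)}}{42} + \frac{8 \log{\left(5 \right)}}{7}; F(1) = - \frac{7 \log{\left(5 \right)}}{6} - \frac{\log{\left(2 \right)}}{42} + \frac{8 \log{\left(4 \right)}}{7}.
Integral = F(2) - F(1) = - \frac{7 \log{\left(6 \right)}}{6} - \frac{8 \log{\left(4 \right)}}{7} + \frac{\log{\left(\frac{3}{2} \right)}}{42} + \frac{\log{\left(2 \right)}}{42} + \frac{97 \log{\left(5 \right)}}{42}.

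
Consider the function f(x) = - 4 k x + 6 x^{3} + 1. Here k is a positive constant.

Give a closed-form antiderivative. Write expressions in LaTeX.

The integrand splits into summands that can be handled one at a time.
Check: d/dx[- 2 k x^{2} + \frac{3 x^{4}}{2} + x] = - 4 k x + 6 x^{3} + 1 = f(x).

An antiderivative is F(x) = - 2 k x^{2} + \frac{3 x^{4}}{2} + x.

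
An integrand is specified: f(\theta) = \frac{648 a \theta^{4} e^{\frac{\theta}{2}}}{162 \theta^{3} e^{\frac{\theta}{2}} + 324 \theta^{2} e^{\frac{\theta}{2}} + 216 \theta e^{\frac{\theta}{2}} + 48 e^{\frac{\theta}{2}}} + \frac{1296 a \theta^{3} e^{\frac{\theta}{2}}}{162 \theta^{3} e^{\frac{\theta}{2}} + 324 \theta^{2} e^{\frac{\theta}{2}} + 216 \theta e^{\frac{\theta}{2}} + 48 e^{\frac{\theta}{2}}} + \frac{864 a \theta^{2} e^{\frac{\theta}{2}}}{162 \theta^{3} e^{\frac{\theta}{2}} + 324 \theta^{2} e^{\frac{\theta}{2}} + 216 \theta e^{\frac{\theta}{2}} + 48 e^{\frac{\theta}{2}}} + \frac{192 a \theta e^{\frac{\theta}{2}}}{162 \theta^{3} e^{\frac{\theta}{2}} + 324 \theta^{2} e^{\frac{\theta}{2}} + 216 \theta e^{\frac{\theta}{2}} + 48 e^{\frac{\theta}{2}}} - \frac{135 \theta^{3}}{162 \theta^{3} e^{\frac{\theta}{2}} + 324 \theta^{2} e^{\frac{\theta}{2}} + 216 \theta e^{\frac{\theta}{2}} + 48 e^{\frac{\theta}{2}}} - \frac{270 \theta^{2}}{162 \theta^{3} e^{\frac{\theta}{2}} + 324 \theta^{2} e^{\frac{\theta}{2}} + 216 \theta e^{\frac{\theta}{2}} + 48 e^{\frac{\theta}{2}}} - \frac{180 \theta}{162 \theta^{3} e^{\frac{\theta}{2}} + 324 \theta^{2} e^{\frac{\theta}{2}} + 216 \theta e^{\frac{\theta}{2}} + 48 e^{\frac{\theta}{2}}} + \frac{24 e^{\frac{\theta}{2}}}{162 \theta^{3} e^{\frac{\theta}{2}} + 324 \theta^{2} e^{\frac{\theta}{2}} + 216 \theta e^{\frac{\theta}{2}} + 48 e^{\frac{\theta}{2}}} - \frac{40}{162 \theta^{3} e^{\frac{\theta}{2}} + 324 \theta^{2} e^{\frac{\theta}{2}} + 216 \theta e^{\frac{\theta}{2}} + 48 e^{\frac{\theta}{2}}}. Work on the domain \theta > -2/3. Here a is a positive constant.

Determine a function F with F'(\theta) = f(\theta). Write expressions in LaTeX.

The integrand splits into summands that can be handled one at a time.
Check: d/d\theta[\frac{\left(54 a \theta^{4} e^{\frac{\theta}{2}} + 72 a \theta^{3} e^{\frac{\theta}{2}} + 24 a \theta^{2} e^{\frac{\theta}{2}} + 45 \theta^{2} + 60 \theta - 2 e^{\frac{\theta}{2}} + 20\right) e^{- \frac{\theta}{2}}}{3 \left(3 \theta + 2\right)^{2}}] = \frac{648 a \theta^{4} e^{\frac{\theta}{2}} + 1296 a \theta^{3} e^{\frac{\theta}{2}} + 864 a \theta^{2} e^{\frac{\theta}{2}} + 192 a \theta e^{\frac{\theta}{2}} - 135 \theta^{3} - 270 \theta^{2} - 180 \theta + 24 e^{\frac{\theta}{2}} - 40}{162 \theta^{3} e^{\frac{\theta}{2}} + 324 \theta^{2} e^{\frac{\theta}{2}} + 216 \theta e^{\frac{\theta}{2}} + 48 e^{\frac{\theta}{2}}}, which equals f(\theta).

An antiderivative is F(\theta) = \frac{\left(54 a \theta^{4} e^{\frac{\theta}{2}} + 72 a \theta^{3} e^{\frac{\theta}{2}} + 24 a \theta^{2} e^{\frac{\theta}{2}} + 45 \theta^{2} + 60 \theta - 2 e^{\frac{\theta}{2}} + 20\right) e^{- \frac{\theta}{2}}}{3 \left(3 \theta + 2\right)^{2}}.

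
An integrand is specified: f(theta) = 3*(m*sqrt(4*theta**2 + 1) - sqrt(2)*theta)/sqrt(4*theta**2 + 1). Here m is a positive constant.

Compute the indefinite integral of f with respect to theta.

A candidate is checked by its d/dtheta: the result must match f(theta).
Check: d/dtheta[3*(4*m*theta - sqrt(2)*sqrt(4*theta**2 + 1))/4] = (3*m*sqrt(4*theta**2 + 1) - 3*sqrt(2)*theta)/sqrt(4*theta**2 + 1), which equals f(theta).

F(theta) = 3*(4*m*theta - sqrt(2)*sqrt(4*theta**2 + 1))/4 + C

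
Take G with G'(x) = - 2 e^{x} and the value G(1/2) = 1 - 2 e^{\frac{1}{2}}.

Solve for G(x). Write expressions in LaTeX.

G(x) = 1 - 2 e^{x}

Differentiate the proposed G(x) back; it has to land on the given G'(x).
A general antiderivative is - 2 e^{x} + C.
The condition gives C = 1 - 2 e^{\frac{1}{2}} - (- 2 e^{\frac{1}{2}}) = 1.
So G(x) = 1 - 2 e^{x}.
Check: d/dx[1 - 2 e^{x}] = - 2 e^{x} = G'(x).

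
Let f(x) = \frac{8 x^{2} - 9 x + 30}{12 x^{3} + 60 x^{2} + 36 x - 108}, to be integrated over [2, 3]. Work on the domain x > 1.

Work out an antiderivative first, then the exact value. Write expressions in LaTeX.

Antiderivative: F(x) = \frac{29 \log{\left(x - 1 \right)}}{192} + \frac{33 \log{\left(x + 3 \right)}}{64} + \frac{43}{16 x + 48}; value = - \frac{33 \log{\left(5 \right)}}{64} - \frac{43}{480} + \frac{29 \log{\left(2 \right)}}{192} + \frac{33 \log{\left(6 \right)}}{64}

The denominator factors as 12 \left(x - 1\right) \left(x + 3\right)^{2}; partial fractions split f into directly integrable pieces: \frac{33}{64 \left(x + 3\right)} - \frac{43}{16 \left(x + 3\right)^{2}} + \frac{29}{192 \left(x - 1\right)}.
F(x) = \frac{29 \log{\left(x - 1 \right)}}{192} + \frac{33 \log{\left(x + 3 \right)}}{64} + \frac{43}{16 x + 48} is an antiderivative of f.
Check: d/dx[\frac{29 \log{\left(x - 1 \right)}}{192} + \frac{33 \log{\left(x + 3 \right)}}{64} + \frac{43}{16 x + 48}] = \frac{8 x^{2} - 9 x + 30}{12 x^{3} + 60 x^{2} + 36 x - 108} = f(x).
F(3) = \frac{29 \log{\left(2 \right)}}{192} + \frac{43}{96} + \frac{33 \log{\left(6 \right)}}{64}; F(2) = \frac{43}{80} + \frac{33 \log{\left(5 \right)}}{64}.
Integral = F(3) - F(2) = - \frac{33 \log{\left(5 \right)}}{64} - \frac{43}{480} + \frac{29 \log{\left(2 \right)}}{192} + \frac{33 \log{\left(6 \right)}}{64}.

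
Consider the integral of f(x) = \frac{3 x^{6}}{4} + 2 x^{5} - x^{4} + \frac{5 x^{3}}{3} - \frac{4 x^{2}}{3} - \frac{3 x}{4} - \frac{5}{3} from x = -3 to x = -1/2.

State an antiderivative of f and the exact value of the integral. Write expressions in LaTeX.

Antiderivative: F(x) = \frac{x \left(270 x^{6} + 840 x^{5} - 504 x^{4} + 1050 x^{3} - 1120 x^{2} - 945 x - 4200\right)}{2520}; value = - \frac{3348875}{32256}

Integrate term by term and add the pieces.
F(x) = \frac{x \left(270 x^{6} + 840 x^{5} - 504 x^{4} + 1050 x^{3} - 1120 x^{2} - 945 x - 4200\right)}{2520} is an antiderivative of f.
Check: d/dx[\frac{x \left(270 x^{6} + 840 x^{5} - 504 x^{4} + 1050 x^{3} - 1120 x^{2} - 945 x - 4200\right)}{2520}] = \frac{3 x^{6}}{4} + 2 x^{5} - x^{4} + \frac{5 x^{3}}{3} - \frac{4 x^{2}}{3} - \frac{3 x}{4} - \frac{5}{3} = f(x).
F(-1/2) = \frac{134153}{161280}; F(-3) = \frac{29303}{280}.
Integral = F(-1/2) - F(-3) = - \frac{3348875}{32256}.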